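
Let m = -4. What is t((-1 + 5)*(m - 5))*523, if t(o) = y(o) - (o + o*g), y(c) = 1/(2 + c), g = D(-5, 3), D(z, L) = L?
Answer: 2560085/34 ≈ 75297.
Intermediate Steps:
g = 3
t(o) = 1/(2 + o) - 4*o (t(o) = 1/(2 + o) - (o + o*3) = 1/(2 + o) - (o + 3*o) = 1/(2 + o) - 4*o)
t((-1 + 5)*(m - 5))*523 = ((1 - 4*(-1 + 5)*(-4 - 5)*(2 + (-1 + 5)*(-4 - 5)))/(2 + (-1 + 5)*(-4 - 5)))*523 = ((1 - 4*4*(-9)*(2 + 4*(-9)))/(2 + 4*(-9)))*523 = ((1 - 4*(-36)*(2 - 36))/(2 - 36))*523 = ((1 - 4*(-36)*(-34))/(-34))*523 = -(1 - 4896)/34*523 = -1/34*(-4895)*523 = (4895/34)*523 = 2560085/34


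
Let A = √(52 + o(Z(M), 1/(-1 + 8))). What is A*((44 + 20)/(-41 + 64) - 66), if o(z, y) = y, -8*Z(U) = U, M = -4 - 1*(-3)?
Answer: -1454*√2555/161 ≈ -456.49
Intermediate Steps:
M = -1 (M = -4 + 3 = -1)
Z(U) = -U/8
A = √2555/7 (A = √(52 + 1/(-1 + 8)) = √(52 + 1/7) = √(52 + ⅐) = √(365/7) = √2555/7 ≈ 7.2210)
A*((44 + 20)/(-41 + 64) - 66) = (√2555/7)*((44 + 20)/(-41 + 64) - 66) = (√2555/7)*(64/23 - 66) = (√2555/7)*(-1454/23) = -1454*√2555/161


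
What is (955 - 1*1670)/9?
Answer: -715/9 ≈ -79.444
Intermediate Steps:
(955 - 1*1670)/9 = (955 - 1670)/9 = (1/9)*(-715) = -715/9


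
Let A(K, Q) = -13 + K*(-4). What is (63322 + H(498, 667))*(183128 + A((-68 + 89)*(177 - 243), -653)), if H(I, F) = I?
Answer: 12040217380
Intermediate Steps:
A(K, Q) = -13 - 4*K
(63322 + H(498, 667))*(183128 + A((-68 + 89)*(177 - 243), -653)) = (63322 + 498)*(183128 + (-13 - 4*(-68 + 89)*(177 - 243))) = 63820*(183128 + (-13 - 84*(-66))) = 63820*(183128 + (-13 - 4*(-1386))) = 63820*(183128 + (-13 + 5544)) = 63820*(183128 + 5531) = 63820*188659 = 12040217380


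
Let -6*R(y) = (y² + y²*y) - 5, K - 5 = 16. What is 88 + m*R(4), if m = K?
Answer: -349/2 ≈ -174.50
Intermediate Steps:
K = 21 (K = 5 + 16 = 21)
R(y) = ⅚ - y²/6 - y³/6 (R(y) = -((y² + y²*y) - 5)/6 = -((y² + y³) - 5)/6 = -(-5 + y² + y³)/6 = ⅚ - y²/6 - y³/6)
m = 21
88 + m*R(4) = 88 + 21*(⅚ - ⅙*4² - ⅙*4³) = 88 + 21*(⅚ - ⅙*16 - ⅙*64) = 88 + 21*(⅚ - 8/3 - 32/3) = 88 + 21*(-25/2) = 88 - 525/2 = -349/2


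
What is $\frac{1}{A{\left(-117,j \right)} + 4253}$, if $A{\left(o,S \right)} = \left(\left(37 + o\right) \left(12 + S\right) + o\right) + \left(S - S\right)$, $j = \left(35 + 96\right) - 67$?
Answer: $- \frac{1}{1944} \approx -0.0005144$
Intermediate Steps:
$j = 64$ ($j = 131 - 67 = 64$)
$A{\left(o,S \right)} = o + \left(12 + S\right) \left(37 + o\right)$ ($A{\left(o,S \right)} = \left(\left(12 + S\right) \left(37 + o\right) + o\right) + 0 = \left(o + \left(12 + S\right) \left(37 + o\right)\right) + 0 = o + \left(12 + S\right) \left(37 + o\right)$)
$\frac{1}{A{\left(-117,j \right)} + 4253} = \frac{1}{\left(444 + 13 \left(-117\right) + 37 \cdot 64 + 64 \left(-117\right)\right) + 4253} = \frac{1}{\left(444 - 1521 + 2368 - 7488\right) + 4253} = \frac{1}{-6197 + 4253} = \frac{1}{-1944} = - \frac{1}{1944}$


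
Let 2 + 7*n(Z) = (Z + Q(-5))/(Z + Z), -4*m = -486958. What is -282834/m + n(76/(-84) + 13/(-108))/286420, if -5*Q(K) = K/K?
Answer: -8789513245753251/3783246093515000 ≈ -2.3233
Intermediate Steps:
Q(K) = -1/5 (Q(K) = -K/(5*K) = -1/5*1 = -1/5)
m = 243479/2 (m = -1/4*(-486958) = 243479/2 ≈ 1.2174e+5)
n(Z) = -2/7 + (-1/5 + Z)/(14*Z) (n(Z) = -2/7 + ((Z - 1/5)/(Z + Z))/7 = -2/7 + ((-1/5 + Z)/((2*Z)))/7 = -2/7 + ((-1/5 + Z)*(1/(2*Z)))/7 = -2/7 + ((-1/5 + Z)/(2*Z))/7 = -2/7 + (-1/5 + Z)/(14*Z))
-282834/m + n(76/(-84) + 13/(-108))/286420 = -282834/243479/2 + ((-1 - 15*(76/(-84) + 13/(-108)))/(70*(76/(-84) + 13/(-108))))/286420 = -282834*2/243479 + ((-1 - 15*(76*(-1/84) + 13*(-1/108)))/(70*(76*(-1/84) + 13*(-1/108))))*(1/286420) = -565668/243479 + ((-1 - 15*(-19/21 - 13/108))/(70*(-19/21 - 13/108)))*(1/286420) = -565668/243479 + ((-1 - 15*(-775/756))/(70*(-775/756)))*(1/286420) = -565668/243479 + ((1/70)*(-756/775)*(-1 + 3875/252))*(1/286420) = -565668/243479 + ((1/70)*(-756/775)*(3623/252))*(1/286420) = -565668/243479 - 10869/54250*1/286420 = -565668/243479 - 10869/15538285000 = -8789513245753251/3783246093515000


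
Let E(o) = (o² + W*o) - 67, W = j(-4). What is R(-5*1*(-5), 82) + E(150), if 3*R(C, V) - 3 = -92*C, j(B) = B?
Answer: 63202/3 ≈ 21067.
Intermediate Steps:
W = -4
R(C, V) = 1 - 92*C/3 (R(C, V) = 1 + (-92*C)/3 = 1 - 92*C/3)
E(o) = -67 + o² - 4*o (E(o) = (o² - 4*o) - 67 = -67 + o² - 4*o)
R(-5*1*(-5), 82) + E(150) = (1 - 92*(-5*1)*(-5)/3) + (-67 + 150² - 4*150) = (1 - (-460)*(-5)/3) + (-67 + 22500 - 600) = (1 - 92/3*25) + 21833 = (1 - 2300/3) + 21833 = -2297/3 + 21833 = 63202/3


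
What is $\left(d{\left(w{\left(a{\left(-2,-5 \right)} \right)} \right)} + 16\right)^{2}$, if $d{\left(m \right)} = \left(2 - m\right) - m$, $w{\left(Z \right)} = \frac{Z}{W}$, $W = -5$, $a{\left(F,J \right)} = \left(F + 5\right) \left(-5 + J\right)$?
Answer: $36$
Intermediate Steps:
$a{\left(F,J \right)} = \left(-5 + J\right) \left(5 + F\right)$ ($a{\left(F,J \right)} = \left(5 + F\right) \left(-5 + J\right) = \left(-5 + J\right) \left(5 + F\right)$)
$w{\left(Z \right)} = - \frac{Z}{5}$ ($w{\left(Z \right)} = \frac{Z}{-5} = Z \left(- \frac{1}{5}\right) = - \frac{Z}{5}$)
$d{\left(m \right)} = 2 - 2 m$
$\left(d{\left(w{\left(a{\left(-2,-5 \right)} \right)} \right)} + 16\right)^{2} = \left(\left(2 - 2 \left(- \frac{-25 - -10 + 5 \left(-5\right) - -10}{5}\right)\right) + 16\right)^{2} = \left(\left(2 - 2 \left(- \frac{-25 + 10 - 25 + 10}{5}\right)\right) + 16\right)^{2} = \left(\left(2 - 2 \left(\left(- \frac{1}{5}\right) \left(-30\right)\right)\right) + 16\right)^{2} = \left(\left(2 - 12\right) + 16\right)^{2} = \left(-10 + 16\right)^{2} = 6^{2} = 36$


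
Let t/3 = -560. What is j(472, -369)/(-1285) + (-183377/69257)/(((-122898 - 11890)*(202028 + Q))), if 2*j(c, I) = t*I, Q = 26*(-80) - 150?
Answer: -115622322566957113967/479335025482644376 ≈ -241.21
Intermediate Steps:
t = -1680 (t = 3*(-560) = -1680)
Q = -2230 (Q = -2080 - 150 = -2230)
j(c, I) = -840*I (j(c, I) = (-1680*I)/2 = -840*I)
j(472, -369)/(-1285) + (-183377/69257)/(((-122898 - 11890)*(202028 + Q))) = -840*(-369)/(-1285) + (-183377/69257)/(((-122898 - 11890)*(202028 - 2230))) = 309960*(-1/1285) + (-183377*1/69257)/((-134788*199798)) = -61992/257 - 183377/69257/(-26930372824) = -61992/257 - 183377/69257*(-1/26930372824) = -61992/257 + 183377/1865116830671768 = -115622322566957113967/479335025482644376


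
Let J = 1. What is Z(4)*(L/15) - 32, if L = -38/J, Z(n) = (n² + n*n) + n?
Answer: -616/5 ≈ -123.20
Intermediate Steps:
Z(n) = n + 2*n² (Z(n) = (n² + n²) + n = 2*n² + n = n + 2*n²)
L = -38 (L = -38/1 = -38*1 = -38)
Z(4)*(L/15) - 32 = (4*(1 + 2*4))*(-38/15) - 32 = (4*(1 + 8))*(-38*1/15) - 32 = (4*9)*(-38/15) - 32 = 36*(-38/15) - 32 = -456/5 - 32 = -616/5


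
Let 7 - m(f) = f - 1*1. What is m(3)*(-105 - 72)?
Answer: -885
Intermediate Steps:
m(f) = 8 - f (m(f) = 7 - (f - 1*1) = 7 - (f - 1) = 7 - (-1 + f) = 7 + (1 - f) = 8 - f)
m(3)*(-105 - 72) = (8 - 1*3)*(-105 - 72) = (8 - 3)*(-177) = 5*(-177) = -885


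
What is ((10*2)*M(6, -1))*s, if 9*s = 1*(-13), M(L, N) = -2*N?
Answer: -520/9 ≈ -57.778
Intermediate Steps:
s = -13/9 (s = (1*(-13))/9 = (⅑)*(-13) = -13/9 ≈ -1.4444)
((10*2)*M(6, -1))*s = ((10*2)*(-2*(-1)))*(-13/9) = (20*2)*(-13/9) = 40*(-13/9) = -520/9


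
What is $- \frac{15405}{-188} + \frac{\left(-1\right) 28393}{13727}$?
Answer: $\frac{206126551}{2580676} \approx 79.873$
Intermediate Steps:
$- \frac{15405}{-188} + \frac{\left(-1\right) 28393}{13727} = \left(-15405\right) \left(- \frac{1}{188}\right) - \frac{28393}{13727} = \frac{15405}{188} - \frac{28393}{13727} = \frac{206126551}{2580676}$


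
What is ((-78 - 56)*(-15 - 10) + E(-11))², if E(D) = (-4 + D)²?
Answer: 12780625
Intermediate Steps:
((-78 - 56)*(-15 - 10) + E(-11))² = ((-78 - 56)*(-15 - 10) + (-4 - 11)²)² = (-134*(-25) + (-15)²)² = (3350 + 225)² = 3575² = 12780625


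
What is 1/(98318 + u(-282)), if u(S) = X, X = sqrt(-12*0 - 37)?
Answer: 98318/9666429161 - I*sqrt(37)/9666429161 ≈ 1.0171e-5 - 6.2927e-10*I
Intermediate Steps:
X = I*sqrt(37) (X = sqrt(0 - 37) = sqrt(-37) = I*sqrt(37) ≈ 6.0828*I)
u(S) = I*sqrt(37)
1/(98318 + u(-282)) = 1/(98318 + I*sqrt(37))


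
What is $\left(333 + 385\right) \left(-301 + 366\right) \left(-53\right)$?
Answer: $-2473510$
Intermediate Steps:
$\left(333 + 385\right) \left(-301 + 366\right) \left(-53\right) = 718 \cdot 65 \left(-53\right) = 46670 \left(-53\right) = -2473510$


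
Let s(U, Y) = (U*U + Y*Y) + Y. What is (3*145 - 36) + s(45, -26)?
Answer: 3074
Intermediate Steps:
s(U, Y) = Y + U² + Y² (s(U, Y) = (U² + Y²) + Y = Y + U² + Y²)
(3*145 - 36) + s(45, -26) = (3*145 - 36) + (-26 + 45² + (-26)²) = (435 - 36) + (-26 + 2025 + 676) = 399 + 2675 = 3074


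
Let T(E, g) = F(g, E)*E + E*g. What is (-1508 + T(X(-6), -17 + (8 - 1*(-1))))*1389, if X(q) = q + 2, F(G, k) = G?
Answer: -2005716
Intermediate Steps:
X(q) = 2 + q
T(E, g) = 2*E*g (T(E, g) = g*E + E*g = E*g + E*g = 2*E*g)
(-1508 + T(X(-6), -17 + (8 - 1*(-1))))*1389 = (-1508 + 2*(2 - 6)*(-17 + (8 - 1*(-1))))*1389 = (-1508 + 2*(-4)*(-17 + (8 + 1)))*1389 = (-1508 + 2*(-4)*(-17 + 9))*1389 = (-1508 + 2*(-4)*(-8))*1389 = (-1508 + 64)*1389 = -1444*1389 = -2005716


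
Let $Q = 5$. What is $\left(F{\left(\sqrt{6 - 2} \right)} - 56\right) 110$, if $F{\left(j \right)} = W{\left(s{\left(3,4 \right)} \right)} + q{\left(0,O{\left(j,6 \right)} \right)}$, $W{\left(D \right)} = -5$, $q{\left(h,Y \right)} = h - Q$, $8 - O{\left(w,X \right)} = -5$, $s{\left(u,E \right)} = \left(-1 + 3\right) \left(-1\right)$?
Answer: $-7260$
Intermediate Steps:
$s{\left(u,E \right)} = -2$ ($s{\left(u,E \right)} = 2 \left(-1\right) = -2$)
$O{\left(w,X \right)} = 13$ ($O{\left(w,X \right)} = 8 - -5 = 8 + 5 = 13$)
$q{\left(h,Y \right)} = -5 + h$ ($q{\left(h,Y \right)} = h - 5 = -5 + h$)
$F{\left(j \right)} = -10$ ($F{\left(j \right)} = -5 + \left(-5 + 0\right) = -5 - 5 = -10$)
$\left(F{\left(\sqrt{6 - 2} \right)} - 56\right) 110 = \left(-10 - 56\right) 110 = \left(-66\right) 110 = -7260$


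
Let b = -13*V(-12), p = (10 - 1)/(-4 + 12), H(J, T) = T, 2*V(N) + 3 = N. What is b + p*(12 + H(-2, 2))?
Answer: 453/4 ≈ 113.25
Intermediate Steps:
V(N) = -3/2 + N/2
p = 9/8 ≈ 1.1250
b = 195/2 (b = -13*(-3/2 + (½)*(-12)) = -13*(-3/2 - 6) = -13*(-15/2) = 195/2 ≈ 97.500)
b + p*(12 + H(-2, 2)) = 195/2 + 9*(12 + 2)/8 = 195/2 + (9/8)*14 = 195/2 + 63/4 = 453/4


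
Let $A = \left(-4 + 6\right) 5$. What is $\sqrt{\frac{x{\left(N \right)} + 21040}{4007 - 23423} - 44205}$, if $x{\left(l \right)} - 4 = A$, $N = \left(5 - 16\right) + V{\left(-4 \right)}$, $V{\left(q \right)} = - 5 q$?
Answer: $\frac{i \sqrt{115728169201}}{1618} \approx 210.25 i$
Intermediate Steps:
$N = 9$ ($N = \left(5 - 16\right) - -20 = -11 + 20 = 9$)
$A = 10$ ($A = 2 \cdot 5 = 10$)
$x{\left(l \right)} = 14$ ($x{\left(l \right)} = 4 + 10 = 14$)
$\sqrt{\frac{x{\left(N \right)} + 21040}{4007 - 23423} - 44205} = \sqrt{\frac{14 + 21040}{4007 - 23423} - 44205} = \sqrt{\frac{21054}{-19416} - 44205} = \sqrt{21054 \left(- \frac{1}{19416}\right) - 44205} = \sqrt{- \frac{3509}{3236} - 44205} = \sqrt{- \frac{143050889}{3236}} = \frac{i \sqrt{115728169201}}{1618}$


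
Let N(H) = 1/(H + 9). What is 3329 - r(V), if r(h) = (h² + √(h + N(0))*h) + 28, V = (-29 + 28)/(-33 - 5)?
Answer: 4766643/1444 - √1786/4332 ≈ 3301.0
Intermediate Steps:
N(H) = 1/(9 + H)
V = 1/38 (V = -1/(-38) = -1*(-1/38) = 1/38 ≈ 0.026316)
r(h) = 28 + h² + h*√(⅑ + h) (r(h) = (h² + √(h + 1/(9 + 0))*h) + 28 = (h² + √(h + 1/9)*h) + 28 = (h² + √(h + ⅑)*h) + 28 = (h² + √(⅑ + h)*h) + 28 = (h² + h*√(⅑ + h)) + 28 = 28 + h² + h*√(⅑ + h))
3329 - r(V) = 3329 - (28 + (1/38)² + (⅓)*(1/38)*√(1 + 9*(1/38))) = 3329 - (28 + 1/1444 + (⅓)*(1/38)*√(1 + 9/38)) = 3329 - (28 + 1/1444 + (⅓)*(1/38)*√(47/38)) = 3329 - (28 + 1/1444 + (⅓)*(1/38)*(√1786/38)) = 3329 - (28 + 1/1444 + √1786/4332) = 3329 - (40433/1444 + √1786/4332) = 3329 + (-40433/1444 - √1786/4332) = 4766643/1444 - √1786/4332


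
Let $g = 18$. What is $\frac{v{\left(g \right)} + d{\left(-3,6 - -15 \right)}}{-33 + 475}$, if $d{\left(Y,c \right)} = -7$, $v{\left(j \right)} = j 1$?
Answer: $\frac{11}{442} \approx 0.024887$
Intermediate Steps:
$v{\left(j \right)} = j$
$\frac{v{\left(g \right)} + d{\left(-3,6 - -15 \right)}}{-33 + 475} = \frac{18 - 7}{-33 + 475} = \frac{11}{442}$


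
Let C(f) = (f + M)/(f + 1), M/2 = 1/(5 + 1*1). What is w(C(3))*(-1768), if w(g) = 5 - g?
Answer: -22100/3 ≈ -7366.7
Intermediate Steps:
M = 1/3 (M = 2/(5 + 1*1) = 2/(5 + 1) = 2/6 = 2*(1/6) = 1/3 ≈ 0.33333)
C(f) = (1/3 + f)/(1 + f) (C(f) = (f + 1/3)/(f + 1) = (1/3 + f)/(1 + f))
w(C(3))*(-1768) = (5 - (1/3 + 3)/(1 + 3))*(-1768) = (5 - 10/(4*3))*(-1768) = (5 - 1*5/6)*(-1768) = (5 - 5/6)*(-1768) = (25/6)*(-1768) = -22100/3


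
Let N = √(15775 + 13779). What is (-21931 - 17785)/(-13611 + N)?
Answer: 540574476/185229767 + 39716*√29554/185229767 ≈ 2.9553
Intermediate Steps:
N = √29554 ≈ 171.91
(-21931 - 17785)/(-13611 + N) = (-21931 - 17785)/(-13611 + √29554) = -39716/(-13611 + √29554)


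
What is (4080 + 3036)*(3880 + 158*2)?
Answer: 29858736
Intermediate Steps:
(4080 + 3036)*(3880 + 158*2) = 7116*(3880 + 316) = 7116*4196 = 29858736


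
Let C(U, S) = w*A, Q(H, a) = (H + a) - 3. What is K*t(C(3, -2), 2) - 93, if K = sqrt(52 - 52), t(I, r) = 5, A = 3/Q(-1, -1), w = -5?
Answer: -93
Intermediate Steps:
Q(H, a) = -3 + H + a
A = -3/5 (A = 3/(-3 - 1 - 1) = 3/(-5) = 3*(-1/5) = -3/5 ≈ -0.60000)
C(U, S) = 3 (C(U, S) = -5*(-3/5) = 3)
K = 0 (K = sqrt(0) = 0)
K*t(C(3, -2), 2) - 93 = 0*5 - 93 = 0 - 93 = -93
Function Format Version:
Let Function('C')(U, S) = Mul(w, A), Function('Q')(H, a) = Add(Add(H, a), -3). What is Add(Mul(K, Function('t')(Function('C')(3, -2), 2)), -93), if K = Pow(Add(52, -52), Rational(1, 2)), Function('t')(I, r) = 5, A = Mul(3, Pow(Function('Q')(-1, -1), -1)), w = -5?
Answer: -93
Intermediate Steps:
Function('Q')(H, a) = Add(-3, H, a)
A = Rational(-3, 5) (A = Mul(3, Pow(Add(-3, -1, -1), -1)) = Mul(3, Pow(-5, -1)) = Mul(3, Rational(-1, 5)) = Rational(-3, 5) ≈ -0.60000)
Function('C')(U, S) = 3 (Function('C')(U, S) = Mul(-5, Rational(-3, 5)) = 3)
K = 0 (K = Pow(0, Rational(1, 2)) = 0)
Add(Mul(K, Function('t')(Function('C')(3, -2), 2)), -93) = Add(Mul(0, 5), -93) = Add(0, -93) = -93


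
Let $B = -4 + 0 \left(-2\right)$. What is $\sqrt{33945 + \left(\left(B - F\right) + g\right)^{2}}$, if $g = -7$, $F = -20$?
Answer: $\sqrt{34026} \approx 184.46$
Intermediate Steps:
$B = -4$ ($B = -4 + 0 = -4$)
$\sqrt{33945 + \left(\left(B - F\right) + g\right)^{2}} = \sqrt{33945 + \left(\left(-4 - -20\right) - 7\right)^{2}} = \sqrt{33945 + \left(\left(-4 + 20\right) - 7\right)^{2}} = \sqrt{33945 + \left(16 - 7\right)^{2}} = \sqrt{33945 + 9^{2}} = \sqrt{33945 + 81} = \sqrt{34026}$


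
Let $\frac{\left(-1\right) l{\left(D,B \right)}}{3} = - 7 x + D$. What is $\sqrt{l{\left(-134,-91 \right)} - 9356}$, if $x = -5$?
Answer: $i \sqrt{9059} \approx 95.179 i$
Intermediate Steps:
$l{\left(D,B \right)} = -105 - 3 D$ ($l{\left(D,B \right)} = - 3 \left(\left(-7\right) \left(-5\right) + D\right) = - 3 \left(35 + D\right) = -105 - 3 D$)
$\sqrt{l{\left(-134,-91 \right)} - 9356} = \sqrt{\left(-105 - -402\right) - 9356} = \sqrt{\left(-105 + 402\right) - 9356} = \sqrt{297 - 9356} = \sqrt{-9059} = i \sqrt{9059}$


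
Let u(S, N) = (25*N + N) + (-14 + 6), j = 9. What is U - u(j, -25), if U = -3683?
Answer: -3025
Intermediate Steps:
u(S, N) = -8 + 26*N (u(S, N) = 26*N - 8 = -8 + 26*N)
U - u(j, -25) = -3683 - (-8 + 26*(-25)) = -3683 - (-8 - 650) = -3683 - 1*(-658) = -3683 + 658 = -3025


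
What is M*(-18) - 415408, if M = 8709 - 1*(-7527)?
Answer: -707656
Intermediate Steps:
M = 16236 (M = 8709 + 7527 = 16236)
M*(-18) - 415408 = 16236*(-18) - 415408 = -292248 - 415408 = -707656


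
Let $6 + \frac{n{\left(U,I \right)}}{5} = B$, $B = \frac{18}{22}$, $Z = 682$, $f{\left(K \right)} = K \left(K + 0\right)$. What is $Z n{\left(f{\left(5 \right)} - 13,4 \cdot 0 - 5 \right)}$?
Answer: $-17670$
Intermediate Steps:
$f{\left(K \right)} = K^{2}$ ($f{\left(K \right)} = K K = K^{2}$)
$B = \frac{9}{11}$ ($B = 18 \cdot \frac{1}{22} = \frac{9}{11} \approx 0.81818$)
$n{\left(U,I \right)} = - \frac{285}{11}$ ($n{\left(U,I \right)} = -30 + 5 \cdot \frac{9}{11} = -30 + \frac{45}{11} = - \frac{285}{11}$)
$Z n{\left(f{\left(5 \right)} - 13,4 \cdot 0 - 5 \right)} = 682 \left(- \frac{285}{11}\right) = -17670$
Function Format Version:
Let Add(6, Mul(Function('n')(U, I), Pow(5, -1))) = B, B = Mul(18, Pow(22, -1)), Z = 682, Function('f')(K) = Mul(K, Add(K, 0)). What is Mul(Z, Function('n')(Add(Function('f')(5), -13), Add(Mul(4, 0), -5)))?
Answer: -17670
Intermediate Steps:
Function('f')(K) = Pow(K, 2) (Function('f')(K) = Mul(K, K) = Pow(K, 2))
B = Rational(9, 11) (B = Mul(18, Rational(1, 22)) = Rational(9, 11) ≈ 0.81818)
Function('n')(U, I) = Rational(-285, 11) (Function('n')(U, I) = Add(-30, Mul(5, Rational(9, 11))) = Add(-30, Rational(45, 11)) = Rational(-285, 11))
Mul(Z, Function('n')(Add(Function('f')(5), -13), Add(Mul(4, 0), -5))) = Mul(682, Rational(-285, 11)) = -17670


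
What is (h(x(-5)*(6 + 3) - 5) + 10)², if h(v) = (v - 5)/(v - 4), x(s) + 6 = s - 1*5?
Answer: 2835856/23409 ≈ 121.14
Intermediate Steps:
x(s) = -11 + s (x(s) = -6 + (s - 1*5) = -6 + (s - 5) = -6 + (-5 + s) = -11 + s)
h(v) = (-5 + v)/(-4 + v)
(h(x(-5)*(6 + 3) - 5) + 10)² = ((-5 + ((-11 - 5)*(6 + 3) - 5))/(-4 + ((-11 - 5)*(6 + 3) - 5)) + 10)² = ((-5 + (-16*9 - 5))/(-4 + (-16*9 - 5)) + 10)² = ((-5 + (-144 - 5))/(-4 + (-144 - 5)) + 10)² = ((-5 - 149)/(-4 - 149) + 10)² = (-154/(-153) + 10)² = (-1/153*(-154) + 10)² = (154/153 + 10)² = (1684/153)² = 2835856/23409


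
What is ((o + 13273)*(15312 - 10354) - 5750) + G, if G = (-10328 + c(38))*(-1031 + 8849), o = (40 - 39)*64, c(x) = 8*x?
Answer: -12248536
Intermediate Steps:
o = 64 (o = 1*64 = 64)
G = -78367632 (G = (-10328 + 8*38)*(-1031 + 8849) = (-10328 + 304)*7818 = -10024*7818 = -78367632)
((o + 13273)*(15312 - 10354) - 5750) + G = ((64 + 13273)*(15312 - 10354) - 5750) - 78367632 = (13337*4958 - 5750) - 78367632 = (66124846 - 5750) - 78367632 = 66119096 - 78367632 = -12248536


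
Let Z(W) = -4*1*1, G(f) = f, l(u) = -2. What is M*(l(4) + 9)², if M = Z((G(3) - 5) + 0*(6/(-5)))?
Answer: -196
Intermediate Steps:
Z(W) = -4 (Z(W) = -4*1 = -4)
M = -4
M*(l(4) + 9)² = -4*(-2 + 9)² = -4*7² = -4*49 = -196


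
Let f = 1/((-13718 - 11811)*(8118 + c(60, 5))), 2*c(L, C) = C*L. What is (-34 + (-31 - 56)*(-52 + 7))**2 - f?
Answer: 3179227136741293/211073772 ≈ 1.5062e+7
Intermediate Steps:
c(L, C) = C*L/2 (c(L, C) = (C*L)/2 = C*L/2)
f = -1/211073772 (f = 1/((-13718 - 11811)*(8118 + (1/2)*5*60)) = 1/(-25529*(8118 + 150)) = 1/(-25529*8268) = 1/(-211073772) = -1/211073772 ≈ -4.7377e-9)
(-34 + (-31 - 56)*(-52 + 7))**2 - f = (-34 + (-31 - 56)*(-52 + 7))**2 - 1*(-1/211073772) = (-34 - 87*(-45))**2 + 1/211073772 = (-34 + 3915)**2 + 1/211073772 = 3881**2 + 1/211073772 = 15062161 + 1/211073772 = 3179227136741293/211073772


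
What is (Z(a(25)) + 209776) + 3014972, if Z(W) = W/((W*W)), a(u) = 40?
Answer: 128989921/40 ≈ 3.2247e+6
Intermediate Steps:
Z(W) = 1/W (Z(W) = W/(W**2) = W/W**2 = 1/W)
(Z(a(25)) + 209776) + 3014972 = (1/40 + 209776) + 3014972 = 8391041/40 + 3014972 = 128989921/40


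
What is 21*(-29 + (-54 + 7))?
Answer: -1596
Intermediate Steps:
21*(-29 + (-54 + 7)) = 21*(-29 - 47) = 21*(-76) = -1596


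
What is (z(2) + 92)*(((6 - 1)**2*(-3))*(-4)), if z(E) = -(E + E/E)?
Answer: 26700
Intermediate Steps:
z(E) = -1 - E (z(E) = -(E + 1) = -(1 + E) = -1 - E)
(z(2) + 92)*(((6 - 1)**2*(-3))*(-4)) = ((-1 - 1*2) + 92)*(((6 - 1)**2*(-3))*(-4)) = ((-1 - 2) + 92)*((5**2*(-3))*(-4)) = (-3 + 92)*((25*(-3))*(-4)) = 89*(-75*(-4)) = 89*300 = 26700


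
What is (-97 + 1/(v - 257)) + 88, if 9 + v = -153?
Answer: -3772/419 ≈ -9.0024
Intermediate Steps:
v = -162 (v = -9 - 153 = -162)
(-97 + 1/(v - 257)) + 88 = (-97 + 1/(-162 - 257)) + 88 = (-97 + 1/(-419)) + 88 = (-97 - 1/419) + 88 = -40644/419 + 88 = -3772/419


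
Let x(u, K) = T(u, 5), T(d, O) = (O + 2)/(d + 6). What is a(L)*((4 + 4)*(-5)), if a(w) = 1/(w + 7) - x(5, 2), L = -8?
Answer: 720/11 ≈ 65.455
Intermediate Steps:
T(d, O) = (2 + O)/(6 + d)
x(u, K) = 7/(6 + u) (x(u, K) = (2 + 5)/(6 + u) = 7/(6 + u))
a(w) = -7/11 + 1/(7 + w) (a(w) = 1/(w + 7) - 7/(6 + 5) = 1/(7 + w) - 7/11 = -7/11 + 1/(7 + w))
a(L)*((4 + 4)*(-5)) = ((-38 - 7*(-8))/(11*(7 - 8)))*((4 + 4)*(-5)) = ((1/11)*(-38 + 56)/(-1))*(8*(-5)) = ((1/11)*(-1)*18)*(-40) = -18/11*(-40) = 720/11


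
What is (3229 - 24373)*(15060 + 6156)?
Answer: -448591104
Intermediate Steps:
(3229 - 24373)*(15060 + 6156) = -21144*21216 = -448591104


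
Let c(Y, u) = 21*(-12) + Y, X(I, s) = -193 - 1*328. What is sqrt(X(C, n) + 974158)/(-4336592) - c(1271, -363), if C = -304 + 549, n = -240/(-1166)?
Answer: -1019 - sqrt(973637)/4336592 ≈ -1019.0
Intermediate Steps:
n = 120/583 (n = -240*(-1/1166) = 120/583 ≈ 0.20583)
C = 245
X(I, s) = -521 (X(I, s) = -193 - 328 = -521)
c(Y, u) = -252 + Y
sqrt(X(C, n) + 974158)/(-4336592) - c(1271, -363) = sqrt(-521 + 974158)/(-4336592) - (-252 + 1271) = sqrt(973637)*(-1/4336592) - 1*1019 = -sqrt(973637)/4336592 - 1019 = -1019 - sqrt(973637)/4336592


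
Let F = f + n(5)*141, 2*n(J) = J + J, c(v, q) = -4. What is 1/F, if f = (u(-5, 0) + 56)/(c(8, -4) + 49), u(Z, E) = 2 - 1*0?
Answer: 45/31783 ≈ 0.0014159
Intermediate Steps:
u(Z, E) = 2 (u(Z, E) = 2 + 0 = 2)
n(J) = J (n(J) = (J + J)/2 = (2*J)/2 = J)
f = 58/45 (f = (2 + 56)/(-4 + 49) = 58/45 ≈ 1.2889)
F = 31783/45 (F = 58/45 + 5*141 = 58/45 + 705 = 31783/45 ≈ 706.29)
1/F = 1/(31783/45) = 45/31783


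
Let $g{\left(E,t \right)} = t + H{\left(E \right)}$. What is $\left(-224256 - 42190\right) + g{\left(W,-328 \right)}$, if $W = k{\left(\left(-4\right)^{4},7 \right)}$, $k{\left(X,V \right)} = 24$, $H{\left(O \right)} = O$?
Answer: $-266750$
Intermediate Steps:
$W = 24$
$g{\left(E,t \right)} = E + t$ ($g{\left(E,t \right)} = t + E = E + t$)
$\left(-224256 - 42190\right) + g{\left(W,-328 \right)} = \left(-224256 - 42190\right) + \left(24 - 328\right) = -266446 - 304 = -266750$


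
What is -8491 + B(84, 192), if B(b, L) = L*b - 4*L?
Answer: 6869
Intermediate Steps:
B(b, L) = -4*L + L*b
-8491 + B(84, 192) = -8491 + 192*(-4 + 84) = -8491 + 192*80 = -8491 + 15360 = 6869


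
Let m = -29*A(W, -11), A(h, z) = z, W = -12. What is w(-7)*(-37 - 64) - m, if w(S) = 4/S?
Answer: -1829/7 ≈ -261.29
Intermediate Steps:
m = 319 (m = -29*(-11) = 319)
w(-7)*(-37 - 64) - m = (4/(-7))*(-37 - 64) - 1*319 = (4*(-⅐))*(-101) - 319 = -4/7*(-101) - 319 = 404/7 - 319 = -1829/7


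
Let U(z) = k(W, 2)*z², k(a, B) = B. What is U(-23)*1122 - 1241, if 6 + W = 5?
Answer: 1185835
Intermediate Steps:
W = -1 (W = -6 + 5 = -1)
U(z) = 2*z²
U(-23)*1122 - 1241 = (2*(-23)²)*1122 - 1241 = (2*529)*1122 - 1241 = 1058*1122 - 1241 = 1187076 - 1241 = 1185835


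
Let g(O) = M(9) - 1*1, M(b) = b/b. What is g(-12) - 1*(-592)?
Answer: 592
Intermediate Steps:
M(b) = 1
g(O) = 0 (g(O) = 1 - 1*1 = 1 - 1 = 0)
g(-12) - 1*(-592) = 0 - 1*(-592) = 0 + 592 = 592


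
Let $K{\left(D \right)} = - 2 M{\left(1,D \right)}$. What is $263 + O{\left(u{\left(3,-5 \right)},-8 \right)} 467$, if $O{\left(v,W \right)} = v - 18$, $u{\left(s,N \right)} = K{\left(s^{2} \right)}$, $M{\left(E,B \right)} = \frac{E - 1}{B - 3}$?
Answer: $-8143$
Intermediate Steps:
$M{\left(E,B \right)} = \frac{-1 + E}{-3 + B}$
$K{\left(D \right)} = 0$ ($K{\left(D \right)} = - 2 \frac{-1 + 1}{-3 + D} = - 2 \frac{1}{-3 + D} 0 = \left(-2\right) 0 = 0$)
$u{\left(s,N \right)} = 0$
$O{\left(v,W \right)} = -18 + v$
$263 + O{\left(u{\left(3,-5 \right)},-8 \right)} 467 = 263 + \left(-18 + 0\right) 467 = 263 - 8406 = -8143$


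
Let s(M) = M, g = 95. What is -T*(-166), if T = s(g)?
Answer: 15770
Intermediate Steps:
T = 95
-T*(-166) = -95*(-166) = -1*(-15770) = 15770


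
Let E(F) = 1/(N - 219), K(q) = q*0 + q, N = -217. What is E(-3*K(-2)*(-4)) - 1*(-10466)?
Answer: 4563175/436 ≈ 10466.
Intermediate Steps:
K(q) = q (K(q) = 0 + q = q)
E(F) = -1/436 (E(F) = 1/(-217 - 219) = 1/(-436) = -1/436)
E(-3*K(-2)*(-4)) - 1*(-10466) = -1/436 - 1*(-10466) = -1/436 + 10466 = 4563175/436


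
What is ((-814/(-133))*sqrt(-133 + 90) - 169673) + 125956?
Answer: -43717 + 814*I*sqrt(43)/133 ≈ -43717.0 + 40.133*I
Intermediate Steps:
((-814/(-133))*sqrt(-133 + 90) - 169673) + 125956 = ((-814*(-1/133))*sqrt(-43) - 169673) + 125956 = (814*(I*sqrt(43))/133 - 169673) + 125956 = (814*I*sqrt(43)/133 - 169673) + 125956 = (-169673 + 814*I*sqrt(43)/133) + 125956 = -43717 + 814*I*sqrt(43)/133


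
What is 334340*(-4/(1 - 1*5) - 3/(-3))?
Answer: 668680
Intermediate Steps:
334340*(-4/(1 - 1*5) - 3/(-3)) = 334340*(-4/(1 - 5) - 3*(-⅓)) = 334340*(-4/(-4) + 1) = 334340*(-4*(-¼) + 1) = 334340*(1 + 1) = 334340*2 = 668680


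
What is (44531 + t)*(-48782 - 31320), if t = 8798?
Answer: -4271759558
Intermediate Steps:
(44531 + t)*(-48782 - 31320) = (44531 + 8798)*(-48782 - 31320) = 53329*(-80102) = -4271759558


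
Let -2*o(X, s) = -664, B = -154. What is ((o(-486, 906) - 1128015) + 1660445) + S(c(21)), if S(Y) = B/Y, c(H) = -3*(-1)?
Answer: 1598132/3 ≈ 5.3271e+5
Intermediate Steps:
o(X, s) = 332 (o(X, s) = -1/2*(-664) = 332)
c(H) = 3
S(Y) = -154/Y
((o(-486, 906) - 1128015) + 1660445) + S(c(21)) = ((332 - 1128015) + 1660445) - 154/3 = (-1127683 + 1660445) - 154*1/3 = 532762 - 154/3 = 1598132/3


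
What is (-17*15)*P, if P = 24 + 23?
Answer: -11985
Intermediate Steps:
P = 47
(-17*15)*P = -17*15*47 = -255*47 = -11985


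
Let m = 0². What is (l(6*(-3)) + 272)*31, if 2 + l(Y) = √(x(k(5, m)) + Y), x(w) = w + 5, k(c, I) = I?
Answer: 8370 + 31*I*√13 ≈ 8370.0 + 111.77*I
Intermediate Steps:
m = 0
x(w) = 5 + w
l(Y) = -2 + √(5 + Y) (l(Y) = -2 + √((5 + 0) + Y) = -2 + √(5 + Y))
(l(6*(-3)) + 272)*31 = ((-2 + √(5 + 6*(-3))) + 272)*31 = ((-2 + √(5 - 18)) + 272)*31 = ((-2 + √(-13)) + 272)*31 = ((-2 + I*√13) + 272)*31 = (270 + I*√13)*31 = 8370 + 31*I*√13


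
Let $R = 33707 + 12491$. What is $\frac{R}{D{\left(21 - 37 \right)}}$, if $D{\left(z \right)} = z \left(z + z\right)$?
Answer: $\frac{23099}{256} \approx 90.23$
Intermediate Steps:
$D{\left(z \right)} = 2 z^{2}$ ($D{\left(z \right)} = z 2 z = 2 z^{2}$)
$R = 46198$
$\frac{R}{D{\left(21 - 37 \right)}} = \frac{46198}{2 \left(21 - 37\right)^{2}} = \frac{46198}{2 \left(-16\right)^{2}} = \frac{46198}{2 \cdot 256} = \frac{46198}{512} = 46198 \cdot \frac{1}{512} = \frac{23099}{256}$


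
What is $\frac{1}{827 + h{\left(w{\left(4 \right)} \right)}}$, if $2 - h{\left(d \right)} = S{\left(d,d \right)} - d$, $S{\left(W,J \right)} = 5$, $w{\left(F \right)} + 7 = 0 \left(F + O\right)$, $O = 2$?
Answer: $\frac{1}{817} \approx 0.001224$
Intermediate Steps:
$w{\left(F \right)} = -7$ ($w{\left(F \right)} = -7 + 0 \left(F + 2\right) = -7 + 0 \left(2 + F\right) = -7 + 0 = -7$)
$h{\left(d \right)} = -3 + d$ ($h{\left(d \right)} = 2 - \left(5 - d\right) = 2 + \left(-5 + d\right) = -3 + d$)
$\frac{1}{827 + h{\left(w{\left(4 \right)} \right)}} = \frac{1}{827 - 10} = \frac{1}{817}$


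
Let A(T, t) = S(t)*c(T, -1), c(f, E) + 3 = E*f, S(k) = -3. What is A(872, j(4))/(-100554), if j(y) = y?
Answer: -875/33518 ≈ -0.026105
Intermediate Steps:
c(f, E) = -3 + E*f
A(T, t) = 9 + 3*T (A(T, t) = -3*(-3 - T) = 9 + 3*T)
A(872, j(4))/(-100554) = (9 + 3*872)/(-100554) = (9 + 2616)*(-1/100554) = 2625*(-1/100554) = -875/33518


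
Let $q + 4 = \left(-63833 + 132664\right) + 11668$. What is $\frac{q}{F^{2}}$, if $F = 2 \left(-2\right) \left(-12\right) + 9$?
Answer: $\frac{80495}{3249} \approx 24.775$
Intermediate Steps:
$F = 57$ ($F = \left(-4\right) \left(-12\right) + 9 = 48 + 9 = 57$)
$q = 80495$ ($q = -4 + \left(\left(-63833 + 132664\right) + 11668\right) = -4 + \left(68831 + 11668\right) = -4 + 80499 = 80495$)
$\frac{q}{F^{2}} = \frac{80495}{57^{2}} = \frac{80495}{3249}$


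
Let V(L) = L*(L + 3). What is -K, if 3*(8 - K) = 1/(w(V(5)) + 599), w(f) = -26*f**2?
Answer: -984025/123003 ≈ -8.0000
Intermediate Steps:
V(L) = L*(3 + L)
K = 984025/123003 (K = 8 - 1/(3*(-26*25*(3 + 5)**2 + 599)) = 8 - 1/(3*(-26*(5*8)**2 + 599)) = 8 - 1/(3*(-26*40**2 + 599)) = 8 - 1/(3*(-26*1600 + 599)) = 8 - 1/(3*(-41600 + 599)) = 8 - 1/3/(-41001) = 8 - 1/3*(-1/41001) = 8 + 1/123003 = 984025/123003 ≈ 8.0000)
-K = -1*984025/123003 = -984025/123003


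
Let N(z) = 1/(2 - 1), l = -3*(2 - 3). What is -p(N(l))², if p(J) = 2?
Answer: -4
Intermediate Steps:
l = 3 (l = -3*(-1) = 3)
N(z) = 1 (N(z) = 1/1 = 1)
-p(N(l))² = -1*2² = -1*4 = -4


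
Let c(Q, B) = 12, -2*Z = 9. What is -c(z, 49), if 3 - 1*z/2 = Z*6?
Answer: -12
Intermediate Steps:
Z = -9/2 (Z = -½*9 = -9/2 ≈ -4.5000)
z = 60 (z = 6 - (-9)*6 = 6 - 2*(-27) = 6 + 54 = 60)
-c(z, 49) = -1*12 = -12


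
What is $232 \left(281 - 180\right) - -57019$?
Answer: $80451$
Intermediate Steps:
$232 \left(281 - 180\right) - -57019 = 232 \cdot 101 + 57019 = 23432 + 57019 = 80451$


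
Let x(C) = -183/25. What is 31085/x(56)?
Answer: -777125/183 ≈ -4246.6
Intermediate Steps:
x(C) = -183/25 (x(C) = -183*1/25 = -183/25)
31085/x(56) = 31085/(-183/25) = 31085*(-25/183) = -777125/183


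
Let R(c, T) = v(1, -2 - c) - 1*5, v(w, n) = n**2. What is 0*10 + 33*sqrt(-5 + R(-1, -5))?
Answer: 99*I ≈ 99.0*I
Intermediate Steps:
R(c, T) = -5 + (-2 - c)**2 (R(c, T) = (-2 - c)**2 - 1*5 = (-2 - c)**2 - 5 = -5 + (-2 - c)**2)
0*10 + 33*sqrt(-5 + R(-1, -5)) = 0*10 + 33*sqrt(-5 + (-5 + (2 - 1)**2)) = 0 + 33*sqrt(-5 + (-5 + 1**2)) = 0 + 33*sqrt(-5 + (-5 + 1)) = 0 + 33*sqrt(-5 - 4) = 0 + 33*sqrt(-9) = 0 + 33*(3*I) = 0 + 99*I = 99*I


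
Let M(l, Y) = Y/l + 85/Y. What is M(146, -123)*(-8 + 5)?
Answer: 27539/5986 ≈ 4.6006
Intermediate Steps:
M(l, Y) = 85/Y + Y/l
M(146, -123)*(-8 + 5) = (85/(-123) - 123/146)*(-8 + 5) = (85*(-1/123) - 123*1/146)*(-3) = (-85/123 - 123/146)*(-3) = -27539/17958*(-3) = 27539/5986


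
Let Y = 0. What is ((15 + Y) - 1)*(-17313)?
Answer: -242382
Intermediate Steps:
((15 + Y) - 1)*(-17313) = ((15 + 0) - 1)*(-17313) = (15 - 1)*(-17313) = 14*(-17313) = -242382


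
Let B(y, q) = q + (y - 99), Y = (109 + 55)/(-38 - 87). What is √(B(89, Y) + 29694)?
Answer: 8*√289870/25 ≈ 172.29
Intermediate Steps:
Y = -164/125 (Y = 164/(-125) = 164*(-1/125) = -164/125 ≈ -1.3120)
B(y, q) = -99 + q + y (B(y, q) = q + (-99 + y) = -99 + q + y)
√(B(89, Y) + 29694) = √((-99 - 164/125 + 89) + 29694) = √(-1414/125 + 29694) = √(3710336/125) = 8*√289870/25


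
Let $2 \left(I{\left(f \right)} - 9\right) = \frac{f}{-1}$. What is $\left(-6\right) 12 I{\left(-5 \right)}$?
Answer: $-828$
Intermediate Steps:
$I{\left(f \right)} = 9 - \frac{f}{2}$ ($I{\left(f \right)} = 9 + \frac{f \frac{1}{-1}}{2} = 9 + \frac{f \left(-1\right)}{2} = 9 + \frac{\left(-1\right) f}{2} = 9 - \frac{f}{2}$)
$\left(-6\right) 12 I{\left(-5 \right)} = \left(-6\right) 12 \left(9 - - \frac{5}{2}\right) = - 72 \left(9 + \frac{5}{2}\right) = \left(-72\right) \frac{23}{2} = -828$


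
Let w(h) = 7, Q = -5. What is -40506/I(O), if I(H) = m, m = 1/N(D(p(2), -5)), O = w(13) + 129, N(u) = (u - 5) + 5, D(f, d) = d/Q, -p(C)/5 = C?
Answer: -40506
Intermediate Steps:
p(C) = -5*C
D(f, d) = -d/5 (D(f, d) = d/(-5) = d*(-⅕) = -d/5)
N(u) = u (N(u) = (-5 + u) + 5 = u)
O = 136 (O = 7 + 129 = 136)
m = 1 (m = 1/(-⅕*(-5)) = 1/1 = 1)
I(H) = 1
-40506/I(O) = -40506/1 = -40506*1 = -40506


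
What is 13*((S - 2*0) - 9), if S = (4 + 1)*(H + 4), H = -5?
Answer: -182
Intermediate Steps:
S = -5 (S = (4 + 1)*(-5 + 4) = 5*(-1) = -5)
13*((S - 2*0) - 9) = 13*((-5 - 2*0) - 9) = 13*((-5 + 0) - 9) = 13*(-5 - 9) = 13*(-14) = -182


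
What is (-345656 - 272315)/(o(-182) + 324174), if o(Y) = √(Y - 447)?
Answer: -200330130954/105088782905 + 617971*I*√629/105088782905 ≈ -1.9063 + 0.00014748*I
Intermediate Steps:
o(Y) = √(-447 + Y)
(-345656 - 272315)/(o(-182) + 324174) = (-345656 - 272315)/(√(-447 - 182) + 324174) = -617971/(√(-629) + 324174) = -617971/(I*√629 + 324174) = -617971/(324174 + I*√629)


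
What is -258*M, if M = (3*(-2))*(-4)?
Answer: -6192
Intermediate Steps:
M = 24 (M = -6*(-4) = 24)
-258*M = -258*24 = -6192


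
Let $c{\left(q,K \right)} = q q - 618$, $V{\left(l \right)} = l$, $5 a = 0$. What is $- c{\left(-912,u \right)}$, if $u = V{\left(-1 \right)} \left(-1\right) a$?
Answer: $-831126$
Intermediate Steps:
$a = 0$ ($a = \frac{1}{5} \cdot 0 = 0$)
$u = 0$ ($u = \left(-1\right) \left(-1\right) 0 = 1 \cdot 0 = 0$)
$c{\left(q,K \right)} = -618 + q^{2}$ ($c{\left(q,K \right)} = q^{2} - 618 = -618 + q^{2}$)
$- c{\left(-912,u \right)} = - (-618 + \left(-912\right)^{2}) = - (-618 + 831744) = \left(-1\right) 831126 = -831126$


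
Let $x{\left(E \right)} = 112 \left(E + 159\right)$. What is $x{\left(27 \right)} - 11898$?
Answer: $8934$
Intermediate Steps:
$x{\left(E \right)} = 17808 + 112 E$ ($x{\left(E \right)} = 112 \left(159 + E\right) = 17808 + 112 E$)
$x{\left(27 \right)} - 11898 = \left(17808 + 112 \cdot 27\right) - 11898 = \left(17808 + 3024\right) - 11898 = 20832 - 11898 = 8934$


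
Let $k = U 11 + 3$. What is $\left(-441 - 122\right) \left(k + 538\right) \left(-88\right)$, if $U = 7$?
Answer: $30618192$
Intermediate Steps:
$k = 80$ ($k = 7 \cdot 11 + 3 = 77 + 3 = 80$)
$\left(-441 - 122\right) \left(k + 538\right) \left(-88\right) = \left(-441 - 122\right) \left(80 + 538\right) \left(-88\right) = \left(-563\right) 618 \left(-88\right) = \left(-347934\right) \left(-88\right) = 30618192$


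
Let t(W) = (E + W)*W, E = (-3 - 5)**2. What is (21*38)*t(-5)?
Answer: -235410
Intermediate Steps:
E = 64 (E = (-8)**2 = 64)
t(W) = W*(64 + W) (t(W) = (64 + W)*W = W*(64 + W))
(21*38)*t(-5) = (21*38)*(-5*(64 - 5)) = 798*(-5*59) = 798*(-295) = -235410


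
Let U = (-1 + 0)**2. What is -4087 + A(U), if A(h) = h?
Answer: -4086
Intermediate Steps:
U = 1 (U = (-1)**2 = 1)
-4087 + A(U) = -4087 + 1 = -4086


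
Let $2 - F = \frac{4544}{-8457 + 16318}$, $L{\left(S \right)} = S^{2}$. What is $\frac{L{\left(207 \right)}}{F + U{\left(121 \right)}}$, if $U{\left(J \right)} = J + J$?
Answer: $\frac{336835989}{1913540} \approx 176.03$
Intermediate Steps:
$U{\left(J \right)} = 2 J$
$F = \frac{11178}{7861}$ ($F = 2 - \frac{4544}{-8457 + 16318} = 2 - \frac{4544}{7861} = \frac{11178}{7861} \approx 1.422$)
$\frac{L{\left(207 \right)}}{F + U{\left(121 \right)}} = \frac{207^{2}}{\frac{11178}{7861} + 2 \cdot 121} = \frac{42849}{\frac{11178}{7861} + 242} = \frac{42849}{\frac{1913540}{7861}} = 42849 \cdot \frac{7861}{1913540} = \frac{336835989}{1913540}$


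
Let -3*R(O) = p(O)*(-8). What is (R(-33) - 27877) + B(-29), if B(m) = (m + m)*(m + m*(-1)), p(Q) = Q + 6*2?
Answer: -27933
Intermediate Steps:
p(Q) = 12 + Q (p(Q) = Q + 12 = 12 + Q)
B(m) = 0 (B(m) = (2*m)*(m - m) = (2*m)*0 = 0)
R(O) = 32 + 8*O/3 (R(O) = -(12 + O)*(-8)/3 = -(-96 - 8*O)/3 = 32 + 8*O/3)
(R(-33) - 27877) + B(-29) = ((32 + (8/3)*(-33)) - 27877) + 0 = ((32 - 88) - 27877) + 0 = (-56 - 27877) + 0 = -27933 + 0 = -27933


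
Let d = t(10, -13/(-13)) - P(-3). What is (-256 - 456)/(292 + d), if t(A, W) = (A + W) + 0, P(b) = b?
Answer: -356/153 ≈ -2.3268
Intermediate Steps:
t(A, W) = A + W
d = 14 (d = (10 - 13/(-13)) - 1*(-3) = (10 - 13*(-1/13)) + 3 = (10 + 1) + 3 = 11 + 3 = 14)
(-256 - 456)/(292 + d) = (-256 - 456)/(292 + 14) = -712/306 = -712*1/306 = -356/153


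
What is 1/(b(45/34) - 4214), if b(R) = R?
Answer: -34/143231 ≈ -0.00023738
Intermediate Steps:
1/(b(45/34) - 4214) = 1/(45/34 - 4214) = 1/(-143231/34) = -34/143231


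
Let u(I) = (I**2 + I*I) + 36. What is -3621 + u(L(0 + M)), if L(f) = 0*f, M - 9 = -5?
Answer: -3585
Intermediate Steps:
M = 4 (M = 9 - 5 = 4)
L(f) = 0
u(I) = 36 + 2*I**2 (u(I) = (I**2 + I**2) + 36 = 2*I**2 + 36 = 36 + 2*I**2)
-3621 + u(L(0 + M)) = -3621 + (36 + 2*0**2) = -3621 + (36 + 2*0) = -3621 + (36 + 0) = -3621 + 36 = -3585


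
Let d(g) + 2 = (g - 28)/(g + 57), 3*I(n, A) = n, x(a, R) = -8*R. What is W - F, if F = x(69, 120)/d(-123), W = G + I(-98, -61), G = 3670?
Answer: 397408/57 ≈ 6972.1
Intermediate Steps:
I(n, A) = n/3
W = 10912/3 (W = 3670 + (⅓)*(-98) = 3670 - 98/3 = 10912/3 ≈ 3637.3)
d(g) = -2 + (-28 + g)/(57 + g) (d(g) = -2 + (g - 28)/(g + 57) = -2 + (-28 + g)/(57 + g))
F = -63360/19 (F = (-8*120)/(((-142 - 1*(-123))/(57 - 123))) = -960*(-66/(-142 + 123)) = -960/((-1/66*(-19))) = -960/19/66 = -960*66/19 = -63360/19 ≈ -3334.7)
W - F = 10912/3 - 1*(-63360/19) = 10912/3 + 63360/19 = 397408/57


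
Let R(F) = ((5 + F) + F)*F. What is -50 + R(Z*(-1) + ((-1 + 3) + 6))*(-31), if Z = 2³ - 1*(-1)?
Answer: 43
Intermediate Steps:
Z = 9 (Z = 8 + 1 = 9)
R(F) = F*(5 + 2*F) (R(F) = (5 + 2*F)*F = F*(5 + 2*F))
-50 + R(Z*(-1) + ((-1 + 3) + 6))*(-31) = -50 + ((9*(-1) + ((-1 + 3) + 6))*(5 + 2*(9*(-1) + ((-1 + 3) + 6))))*(-31) = -50 + ((-9 + (2 + 6))*(5 + 2*(-9 + (2 + 6))))*(-31) = -50 + ((-9 + 8)*(5 + 2*(-9 + 8)))*(-31) = -50 - (5 + 2*(-1))*(-31) = -50 - (5 - 2)*(-31) = -50 - 1*3*(-31) = -50 - 3*(-31) = -50 + 93 = 43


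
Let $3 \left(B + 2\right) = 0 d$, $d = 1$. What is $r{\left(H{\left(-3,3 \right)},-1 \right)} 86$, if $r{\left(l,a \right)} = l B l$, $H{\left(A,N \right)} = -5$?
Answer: $-4300$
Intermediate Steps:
$B = -2$ ($B = -2 + \frac{0 \cdot 1}{3} = -2 + \frac{1}{3} \cdot 0 = -2 + 0 = -2$)
$r{\left(l,a \right)} = - 2 l^{2}$ ($r{\left(l,a \right)} = l \left(-2\right) l = - 2 l l = - 2 l^{2}$)
$r{\left(H{\left(-3,3 \right)},-1 \right)} 86 = - 2 \left(-5\right)^{2} \cdot 86 = \left(-2\right) 25 \cdot 86 = \left(-50\right) 86 = -4300$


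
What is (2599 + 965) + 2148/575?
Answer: 2051448/575 ≈ 3567.7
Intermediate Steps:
(2599 + 965) + 2148/575 = 3564 + 2148*(1/575) = 3564 + 2148/575 = 2051448/575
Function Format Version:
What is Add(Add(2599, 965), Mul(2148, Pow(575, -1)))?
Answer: Rational(2051448, 575) ≈ 3567.7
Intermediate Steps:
Add(Add(2599, 965), Mul(2148, Pow(575, -1))) = Add(3564, Mul(2148, Rational(1, 575))) = Add(3564, Rational(2148, 575)) = Rational(2051448, 575)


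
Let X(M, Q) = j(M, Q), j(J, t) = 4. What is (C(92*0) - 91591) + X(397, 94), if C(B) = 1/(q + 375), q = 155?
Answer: -48541109/530 ≈ -91587.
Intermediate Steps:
C(B) = 1/530 (C(B) = 1/(155 + 375) = 1/530)
X(M, Q) = 4
(C(92*0) - 91591) + X(397, 94) = (1/530 - 91591) + 4 = -48543229/530 + 4 = -48541109/530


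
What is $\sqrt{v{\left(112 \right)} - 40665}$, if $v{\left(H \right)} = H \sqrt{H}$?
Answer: $\sqrt{-40665 + 448 \sqrt{7}} \approx 198.7 i$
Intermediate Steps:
$v{\left(H \right)} = H^{\frac{3}{2}}$
$\sqrt{v{\left(112 \right)} - 40665} = \sqrt{112^{\frac{3}{2}} - 40665} = \sqrt{448 \sqrt{7} - 40665} = \sqrt{-40665 + 448 \sqrt{7}}$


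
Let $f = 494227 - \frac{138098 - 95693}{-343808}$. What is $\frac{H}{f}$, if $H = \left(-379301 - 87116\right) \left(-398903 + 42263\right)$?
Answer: $\frac{57190040006615040}{169919238821} \approx 3.3657 \cdot 10^{5}$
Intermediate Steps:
$H = 166342958880$ ($H = \left(-466417\right) \left(-356640\right) = 166342958880$)
$f = \frac{169919238821}{343808}$ ($f = 494227 - 42405 \left(- \frac{1}{343808}\right) = 494227 - - \frac{42405}{343808} = 494227 + \frac{42405}{343808} = \frac{169919238821}{343808} \approx 4.9423 \cdot 10^{5}$)
$\frac{H}{f} = \frac{166342958880}{\frac{169919238821}{343808}} = 166342958880 \cdot \frac{343808}{169919238821} = \frac{57190040006615040}{169919238821}$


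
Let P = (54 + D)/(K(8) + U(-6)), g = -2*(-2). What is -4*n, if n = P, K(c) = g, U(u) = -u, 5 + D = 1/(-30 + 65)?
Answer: -3432/175 ≈ -19.611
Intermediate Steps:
D = -174/35 (D = -5 + 1/(-30 + 65) = -5 + 1/35 = -174/35 ≈ -4.9714)
g = 4
K(c) = 4
P = 858/175 (P = (54 - 174/35)/(4 - 1*(-6)) = 1716/(35*(4 + 6)) = (1716/35)/10 = (1716/35)*(⅒) = 858/175 ≈ 4.9029)
n = 858/175 ≈ 4.9029
-4*n = -4*858/175 = -3432/175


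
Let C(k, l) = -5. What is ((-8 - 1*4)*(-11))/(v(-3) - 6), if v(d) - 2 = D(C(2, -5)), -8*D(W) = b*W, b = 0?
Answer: -33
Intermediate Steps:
D(W) = 0 (D(W) = -0*W = -1/8*0 = 0)
v(d) = 2 (v(d) = 2 + 0 = 2)
((-8 - 1*4)*(-11))/(v(-3) - 6) = ((-8 - 1*4)*(-11))/(2 - 6) = ((-8 - 4)*(-11))/(-4) = -12*(-11)*(-1/4) = 132*(-1/4) = -33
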